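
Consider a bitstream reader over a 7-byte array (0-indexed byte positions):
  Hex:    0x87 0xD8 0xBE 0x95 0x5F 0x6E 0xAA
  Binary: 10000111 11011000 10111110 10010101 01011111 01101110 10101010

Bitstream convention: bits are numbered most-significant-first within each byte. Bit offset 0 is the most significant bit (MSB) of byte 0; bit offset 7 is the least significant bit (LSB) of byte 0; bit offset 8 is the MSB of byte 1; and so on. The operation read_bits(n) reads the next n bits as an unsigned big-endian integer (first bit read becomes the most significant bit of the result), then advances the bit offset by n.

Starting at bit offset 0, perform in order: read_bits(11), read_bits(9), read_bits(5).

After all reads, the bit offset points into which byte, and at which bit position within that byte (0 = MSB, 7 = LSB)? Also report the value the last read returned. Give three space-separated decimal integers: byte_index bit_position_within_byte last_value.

Answer: 3 1 29

Derivation:
Read 1: bits[0:11] width=11 -> value=1086 (bin 10000111110); offset now 11 = byte 1 bit 3; 45 bits remain
Read 2: bits[11:20] width=9 -> value=395 (bin 110001011); offset now 20 = byte 2 bit 4; 36 bits remain
Read 3: bits[20:25] width=5 -> value=29 (bin 11101); offset now 25 = byte 3 bit 1; 31 bits remain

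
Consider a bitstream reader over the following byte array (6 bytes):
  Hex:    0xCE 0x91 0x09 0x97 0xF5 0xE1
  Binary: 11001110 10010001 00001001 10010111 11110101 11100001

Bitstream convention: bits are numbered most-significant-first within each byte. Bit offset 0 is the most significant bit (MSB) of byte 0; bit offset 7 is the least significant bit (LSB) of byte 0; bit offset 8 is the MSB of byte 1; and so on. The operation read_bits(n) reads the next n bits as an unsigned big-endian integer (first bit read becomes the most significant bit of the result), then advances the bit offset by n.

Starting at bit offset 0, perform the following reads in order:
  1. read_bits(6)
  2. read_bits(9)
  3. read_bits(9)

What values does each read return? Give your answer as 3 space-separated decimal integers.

Read 1: bits[0:6] width=6 -> value=51 (bin 110011); offset now 6 = byte 0 bit 6; 42 bits remain
Read 2: bits[6:15] width=9 -> value=328 (bin 101001000); offset now 15 = byte 1 bit 7; 33 bits remain
Read 3: bits[15:24] width=9 -> value=265 (bin 100001001); offset now 24 = byte 3 bit 0; 24 bits remain

Answer: 51 328 265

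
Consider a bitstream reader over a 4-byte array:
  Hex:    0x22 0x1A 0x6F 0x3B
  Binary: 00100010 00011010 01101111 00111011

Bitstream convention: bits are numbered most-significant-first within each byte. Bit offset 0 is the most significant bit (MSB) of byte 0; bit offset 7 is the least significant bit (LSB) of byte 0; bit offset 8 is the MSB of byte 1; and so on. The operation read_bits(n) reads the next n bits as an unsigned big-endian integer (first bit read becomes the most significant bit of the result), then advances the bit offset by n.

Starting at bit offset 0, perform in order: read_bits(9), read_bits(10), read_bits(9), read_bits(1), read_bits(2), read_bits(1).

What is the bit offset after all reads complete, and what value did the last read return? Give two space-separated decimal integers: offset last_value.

Read 1: bits[0:9] width=9 -> value=68 (bin 001000100); offset now 9 = byte 1 bit 1; 23 bits remain
Read 2: bits[9:19] width=10 -> value=211 (bin 0011010011); offset now 19 = byte 2 bit 3; 13 bits remain
Read 3: bits[19:28] width=9 -> value=243 (bin 011110011); offset now 28 = byte 3 bit 4; 4 bits remain
Read 4: bits[28:29] width=1 -> value=1 (bin 1); offset now 29 = byte 3 bit 5; 3 bits remain
Read 5: bits[29:31] width=2 -> value=1 (bin 01); offset now 31 = byte 3 bit 7; 1 bits remain
Read 6: bits[31:32] width=1 -> value=1 (bin 1); offset now 32 = byte 4 bit 0; 0 bits remain

Answer: 32 1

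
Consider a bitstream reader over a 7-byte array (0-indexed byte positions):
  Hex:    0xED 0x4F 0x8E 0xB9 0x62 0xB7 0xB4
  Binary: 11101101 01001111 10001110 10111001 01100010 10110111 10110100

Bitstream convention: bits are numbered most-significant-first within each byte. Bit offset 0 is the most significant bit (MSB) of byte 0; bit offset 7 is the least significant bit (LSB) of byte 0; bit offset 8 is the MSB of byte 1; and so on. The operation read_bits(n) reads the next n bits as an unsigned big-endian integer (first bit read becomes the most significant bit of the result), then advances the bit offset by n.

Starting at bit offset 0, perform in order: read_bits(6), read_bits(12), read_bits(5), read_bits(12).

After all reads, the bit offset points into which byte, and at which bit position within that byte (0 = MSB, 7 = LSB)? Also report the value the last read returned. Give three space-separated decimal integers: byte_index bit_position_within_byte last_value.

Read 1: bits[0:6] width=6 -> value=59 (bin 111011); offset now 6 = byte 0 bit 6; 50 bits remain
Read 2: bits[6:18] width=12 -> value=1342 (bin 010100111110); offset now 18 = byte 2 bit 2; 38 bits remain
Read 3: bits[18:23] width=5 -> value=7 (bin 00111); offset now 23 = byte 2 bit 7; 33 bits remain
Read 4: bits[23:35] width=12 -> value=1483 (bin 010111001011); offset now 35 = byte 4 bit 3; 21 bits remain

Answer: 4 3 1483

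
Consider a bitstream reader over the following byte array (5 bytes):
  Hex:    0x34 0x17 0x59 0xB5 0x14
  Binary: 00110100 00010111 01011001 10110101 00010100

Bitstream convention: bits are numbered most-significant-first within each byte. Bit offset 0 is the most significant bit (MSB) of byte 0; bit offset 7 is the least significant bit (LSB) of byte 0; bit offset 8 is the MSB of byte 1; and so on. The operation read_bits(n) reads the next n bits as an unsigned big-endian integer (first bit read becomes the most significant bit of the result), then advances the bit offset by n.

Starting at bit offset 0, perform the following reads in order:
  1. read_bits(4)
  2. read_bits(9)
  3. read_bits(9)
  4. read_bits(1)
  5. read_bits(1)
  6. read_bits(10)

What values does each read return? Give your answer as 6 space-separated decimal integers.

Read 1: bits[0:4] width=4 -> value=3 (bin 0011); offset now 4 = byte 0 bit 4; 36 bits remain
Read 2: bits[4:13] width=9 -> value=130 (bin 010000010); offset now 13 = byte 1 bit 5; 27 bits remain
Read 3: bits[13:22] width=9 -> value=470 (bin 111010110); offset now 22 = byte 2 bit 6; 18 bits remain
Read 4: bits[22:23] width=1 -> value=0 (bin 0); offset now 23 = byte 2 bit 7; 17 bits remain
Read 5: bits[23:24] width=1 -> value=1 (bin 1); offset now 24 = byte 3 bit 0; 16 bits remain
Read 6: bits[24:34] width=10 -> value=724 (bin 1011010100); offset now 34 = byte 4 bit 2; 6 bits remain

Answer: 3 130 470 0 1 724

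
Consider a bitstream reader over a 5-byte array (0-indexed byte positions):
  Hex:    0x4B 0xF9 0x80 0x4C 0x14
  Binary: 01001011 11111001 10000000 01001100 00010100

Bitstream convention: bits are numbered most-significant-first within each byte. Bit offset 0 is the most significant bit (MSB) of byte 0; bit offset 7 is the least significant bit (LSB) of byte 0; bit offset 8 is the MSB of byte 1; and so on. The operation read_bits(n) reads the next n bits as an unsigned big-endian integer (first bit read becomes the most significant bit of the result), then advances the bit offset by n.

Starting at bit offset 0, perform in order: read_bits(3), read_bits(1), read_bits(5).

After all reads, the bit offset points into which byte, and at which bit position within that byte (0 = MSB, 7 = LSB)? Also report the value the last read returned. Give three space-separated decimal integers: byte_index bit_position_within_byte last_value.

Answer: 1 1 23

Derivation:
Read 1: bits[0:3] width=3 -> value=2 (bin 010); offset now 3 = byte 0 bit 3; 37 bits remain
Read 2: bits[3:4] width=1 -> value=0 (bin 0); offset now 4 = byte 0 bit 4; 36 bits remain
Read 3: bits[4:9] width=5 -> value=23 (bin 10111); offset now 9 = byte 1 bit 1; 31 bits remain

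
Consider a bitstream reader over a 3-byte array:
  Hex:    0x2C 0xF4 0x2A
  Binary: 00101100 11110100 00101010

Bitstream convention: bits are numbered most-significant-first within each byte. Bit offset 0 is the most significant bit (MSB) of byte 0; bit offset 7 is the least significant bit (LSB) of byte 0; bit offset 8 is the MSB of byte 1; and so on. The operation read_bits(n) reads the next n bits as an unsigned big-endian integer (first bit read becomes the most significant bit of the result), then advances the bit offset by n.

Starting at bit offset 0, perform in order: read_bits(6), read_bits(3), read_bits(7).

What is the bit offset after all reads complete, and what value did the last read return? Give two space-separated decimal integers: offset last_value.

Answer: 16 116

Derivation:
Read 1: bits[0:6] width=6 -> value=11 (bin 001011); offset now 6 = byte 0 bit 6; 18 bits remain
Read 2: bits[6:9] width=3 -> value=1 (bin 001); offset now 9 = byte 1 bit 1; 15 bits remain
Read 3: bits[9:16] width=7 -> value=116 (bin 1110100); offset now 16 = byte 2 bit 0; 8 bits remain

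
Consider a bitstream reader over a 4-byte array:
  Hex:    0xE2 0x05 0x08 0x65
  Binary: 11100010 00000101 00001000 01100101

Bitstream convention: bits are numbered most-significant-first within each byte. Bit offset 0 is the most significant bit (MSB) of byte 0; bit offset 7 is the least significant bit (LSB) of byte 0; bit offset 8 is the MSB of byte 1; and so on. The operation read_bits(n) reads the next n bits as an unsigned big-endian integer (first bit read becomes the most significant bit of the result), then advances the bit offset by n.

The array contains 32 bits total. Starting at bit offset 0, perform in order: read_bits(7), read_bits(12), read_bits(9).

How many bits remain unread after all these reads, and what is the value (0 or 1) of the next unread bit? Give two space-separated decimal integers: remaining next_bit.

Answer: 4 0

Derivation:
Read 1: bits[0:7] width=7 -> value=113 (bin 1110001); offset now 7 = byte 0 bit 7; 25 bits remain
Read 2: bits[7:19] width=12 -> value=40 (bin 000000101000); offset now 19 = byte 2 bit 3; 13 bits remain
Read 3: bits[19:28] width=9 -> value=134 (bin 010000110); offset now 28 = byte 3 bit 4; 4 bits remain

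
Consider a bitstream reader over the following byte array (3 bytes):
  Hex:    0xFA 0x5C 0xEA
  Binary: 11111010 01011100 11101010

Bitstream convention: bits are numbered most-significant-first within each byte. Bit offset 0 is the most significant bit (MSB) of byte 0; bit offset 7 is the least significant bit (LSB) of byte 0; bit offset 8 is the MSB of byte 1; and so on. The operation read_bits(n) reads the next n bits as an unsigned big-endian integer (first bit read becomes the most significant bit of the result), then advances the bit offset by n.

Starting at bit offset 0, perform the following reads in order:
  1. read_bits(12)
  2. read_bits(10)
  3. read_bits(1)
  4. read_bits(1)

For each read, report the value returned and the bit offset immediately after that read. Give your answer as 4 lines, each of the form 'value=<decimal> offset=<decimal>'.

Answer: value=4005 offset=12
value=826 offset=22
value=1 offset=23
value=0 offset=24

Derivation:
Read 1: bits[0:12] width=12 -> value=4005 (bin 111110100101); offset now 12 = byte 1 bit 4; 12 bits remain
Read 2: bits[12:22] width=10 -> value=826 (bin 1100111010); offset now 22 = byte 2 bit 6; 2 bits remain
Read 3: bits[22:23] width=1 -> value=1 (bin 1); offset now 23 = byte 2 bit 7; 1 bits remain
Read 4: bits[23:24] width=1 -> value=0 (bin 0); offset now 24 = byte 3 bit 0; 0 bits remain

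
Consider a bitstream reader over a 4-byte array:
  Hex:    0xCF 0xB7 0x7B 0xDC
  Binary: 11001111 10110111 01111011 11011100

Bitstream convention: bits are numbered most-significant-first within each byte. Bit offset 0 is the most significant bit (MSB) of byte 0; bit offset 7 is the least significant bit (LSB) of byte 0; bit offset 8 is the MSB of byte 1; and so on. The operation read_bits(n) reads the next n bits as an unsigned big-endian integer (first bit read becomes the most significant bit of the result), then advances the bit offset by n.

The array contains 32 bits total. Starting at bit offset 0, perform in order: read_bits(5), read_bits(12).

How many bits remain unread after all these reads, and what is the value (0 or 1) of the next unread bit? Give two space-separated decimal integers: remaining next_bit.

Answer: 15 1

Derivation:
Read 1: bits[0:5] width=5 -> value=25 (bin 11001); offset now 5 = byte 0 bit 5; 27 bits remain
Read 2: bits[5:17] width=12 -> value=3950 (bin 111101101110); offset now 17 = byte 2 bit 1; 15 bits remain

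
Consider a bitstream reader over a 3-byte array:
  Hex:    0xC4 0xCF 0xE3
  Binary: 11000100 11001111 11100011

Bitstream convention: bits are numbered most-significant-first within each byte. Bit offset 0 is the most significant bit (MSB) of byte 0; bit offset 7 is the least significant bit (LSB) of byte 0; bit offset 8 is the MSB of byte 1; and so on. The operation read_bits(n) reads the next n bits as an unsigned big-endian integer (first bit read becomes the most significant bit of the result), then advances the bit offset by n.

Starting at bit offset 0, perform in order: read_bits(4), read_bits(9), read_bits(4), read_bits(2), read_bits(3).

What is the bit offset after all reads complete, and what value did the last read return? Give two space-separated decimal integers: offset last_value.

Read 1: bits[0:4] width=4 -> value=12 (bin 1100); offset now 4 = byte 0 bit 4; 20 bits remain
Read 2: bits[4:13] width=9 -> value=153 (bin 010011001); offset now 13 = byte 1 bit 5; 11 bits remain
Read 3: bits[13:17] width=4 -> value=15 (bin 1111); offset now 17 = byte 2 bit 1; 7 bits remain
Read 4: bits[17:19] width=2 -> value=3 (bin 11); offset now 19 = byte 2 bit 3; 5 bits remain
Read 5: bits[19:22] width=3 -> value=0 (bin 000); offset now 22 = byte 2 bit 6; 2 bits remain

Answer: 22 0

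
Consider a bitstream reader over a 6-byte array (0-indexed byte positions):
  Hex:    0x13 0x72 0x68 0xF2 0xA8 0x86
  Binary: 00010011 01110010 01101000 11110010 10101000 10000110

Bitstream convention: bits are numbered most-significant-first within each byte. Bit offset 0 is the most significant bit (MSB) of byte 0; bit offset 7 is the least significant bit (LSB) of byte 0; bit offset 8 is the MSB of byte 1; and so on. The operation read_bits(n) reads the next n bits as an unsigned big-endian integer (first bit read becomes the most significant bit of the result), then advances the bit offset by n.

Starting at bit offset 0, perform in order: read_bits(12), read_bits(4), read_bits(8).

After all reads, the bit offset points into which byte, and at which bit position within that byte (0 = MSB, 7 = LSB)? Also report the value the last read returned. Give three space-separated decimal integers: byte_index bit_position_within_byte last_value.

Read 1: bits[0:12] width=12 -> value=311 (bin 000100110111); offset now 12 = byte 1 bit 4; 36 bits remain
Read 2: bits[12:16] width=4 -> value=2 (bin 0010); offset now 16 = byte 2 bit 0; 32 bits remain
Read 3: bits[16:24] width=8 -> value=104 (bin 01101000); offset now 24 = byte 3 bit 0; 24 bits remain

Answer: 3 0 104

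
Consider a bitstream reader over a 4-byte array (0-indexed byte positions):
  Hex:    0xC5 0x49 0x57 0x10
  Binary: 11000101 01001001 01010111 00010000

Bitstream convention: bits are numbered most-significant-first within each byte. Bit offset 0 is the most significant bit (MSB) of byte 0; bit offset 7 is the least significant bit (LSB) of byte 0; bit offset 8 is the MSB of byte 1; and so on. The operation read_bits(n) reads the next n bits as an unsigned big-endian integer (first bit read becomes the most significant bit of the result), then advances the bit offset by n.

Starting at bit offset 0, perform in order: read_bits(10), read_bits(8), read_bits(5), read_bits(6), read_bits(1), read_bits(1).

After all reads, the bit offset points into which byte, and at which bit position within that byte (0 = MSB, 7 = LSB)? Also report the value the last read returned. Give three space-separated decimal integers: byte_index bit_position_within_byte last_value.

Answer: 3 7 0

Derivation:
Read 1: bits[0:10] width=10 -> value=789 (bin 1100010101); offset now 10 = byte 1 bit 2; 22 bits remain
Read 2: bits[10:18] width=8 -> value=37 (bin 00100101); offset now 18 = byte 2 bit 2; 14 bits remain
Read 3: bits[18:23] width=5 -> value=11 (bin 01011); offset now 23 = byte 2 bit 7; 9 bits remain
Read 4: bits[23:29] width=6 -> value=34 (bin 100010); offset now 29 = byte 3 bit 5; 3 bits remain
Read 5: bits[29:30] width=1 -> value=0 (bin 0); offset now 30 = byte 3 bit 6; 2 bits remain
Read 6: bits[30:31] width=1 -> value=0 (bin 0); offset now 31 = byte 3 bit 7; 1 bits remain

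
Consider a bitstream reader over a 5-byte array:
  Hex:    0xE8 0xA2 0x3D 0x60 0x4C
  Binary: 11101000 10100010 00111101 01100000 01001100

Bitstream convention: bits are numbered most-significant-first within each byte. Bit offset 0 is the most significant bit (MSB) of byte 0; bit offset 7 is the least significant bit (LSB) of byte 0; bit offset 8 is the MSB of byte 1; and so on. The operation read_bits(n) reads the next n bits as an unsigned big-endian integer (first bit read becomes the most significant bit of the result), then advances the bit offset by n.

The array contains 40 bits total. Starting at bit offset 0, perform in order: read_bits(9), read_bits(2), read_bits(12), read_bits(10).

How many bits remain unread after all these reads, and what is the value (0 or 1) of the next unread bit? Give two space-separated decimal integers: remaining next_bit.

Read 1: bits[0:9] width=9 -> value=465 (bin 111010001); offset now 9 = byte 1 bit 1; 31 bits remain
Read 2: bits[9:11] width=2 -> value=1 (bin 01); offset now 11 = byte 1 bit 3; 29 bits remain
Read 3: bits[11:23] width=12 -> value=286 (bin 000100011110); offset now 23 = byte 2 bit 7; 17 bits remain
Read 4: bits[23:33] width=10 -> value=704 (bin 1011000000); offset now 33 = byte 4 bit 1; 7 bits remain

Answer: 7 1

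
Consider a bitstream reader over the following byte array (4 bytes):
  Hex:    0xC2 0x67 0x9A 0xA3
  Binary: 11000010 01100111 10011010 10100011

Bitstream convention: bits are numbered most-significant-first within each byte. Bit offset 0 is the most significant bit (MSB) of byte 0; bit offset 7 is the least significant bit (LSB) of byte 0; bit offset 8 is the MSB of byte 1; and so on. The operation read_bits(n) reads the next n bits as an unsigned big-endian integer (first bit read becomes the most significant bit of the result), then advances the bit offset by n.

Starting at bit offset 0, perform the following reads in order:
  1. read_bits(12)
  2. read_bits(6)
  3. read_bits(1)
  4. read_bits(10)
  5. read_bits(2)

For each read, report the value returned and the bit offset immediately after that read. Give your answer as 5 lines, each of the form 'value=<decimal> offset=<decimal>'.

Answer: value=3110 offset=12
value=30 offset=18
value=0 offset=19
value=852 offset=29
value=1 offset=31

Derivation:
Read 1: bits[0:12] width=12 -> value=3110 (bin 110000100110); offset now 12 = byte 1 bit 4; 20 bits remain
Read 2: bits[12:18] width=6 -> value=30 (bin 011110); offset now 18 = byte 2 bit 2; 14 bits remain
Read 3: bits[18:19] width=1 -> value=0 (bin 0); offset now 19 = byte 2 bit 3; 13 bits remain
Read 4: bits[19:29] width=10 -> value=852 (bin 1101010100); offset now 29 = byte 3 bit 5; 3 bits remain
Read 5: bits[29:31] width=2 -> value=1 (bin 01); offset now 31 = byte 3 bit 7; 1 bits remain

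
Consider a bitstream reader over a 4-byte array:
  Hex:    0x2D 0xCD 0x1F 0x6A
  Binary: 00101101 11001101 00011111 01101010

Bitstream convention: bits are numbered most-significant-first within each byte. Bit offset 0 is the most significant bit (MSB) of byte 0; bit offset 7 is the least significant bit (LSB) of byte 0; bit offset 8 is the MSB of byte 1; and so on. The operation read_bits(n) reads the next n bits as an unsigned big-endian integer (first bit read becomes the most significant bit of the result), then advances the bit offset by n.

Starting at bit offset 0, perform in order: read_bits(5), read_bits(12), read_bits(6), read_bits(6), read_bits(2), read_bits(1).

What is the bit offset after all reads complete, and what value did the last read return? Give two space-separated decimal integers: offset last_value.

Read 1: bits[0:5] width=5 -> value=5 (bin 00101); offset now 5 = byte 0 bit 5; 27 bits remain
Read 2: bits[5:17] width=12 -> value=2970 (bin 101110011010); offset now 17 = byte 2 bit 1; 15 bits remain
Read 3: bits[17:23] width=6 -> value=15 (bin 001111); offset now 23 = byte 2 bit 7; 9 bits remain
Read 4: bits[23:29] width=6 -> value=45 (bin 101101); offset now 29 = byte 3 bit 5; 3 bits remain
Read 5: bits[29:31] width=2 -> value=1 (bin 01); offset now 31 = byte 3 bit 7; 1 bits remain
Read 6: bits[31:32] width=1 -> value=0 (bin 0); offset now 32 = byte 4 bit 0; 0 bits remain

Answer: 32 0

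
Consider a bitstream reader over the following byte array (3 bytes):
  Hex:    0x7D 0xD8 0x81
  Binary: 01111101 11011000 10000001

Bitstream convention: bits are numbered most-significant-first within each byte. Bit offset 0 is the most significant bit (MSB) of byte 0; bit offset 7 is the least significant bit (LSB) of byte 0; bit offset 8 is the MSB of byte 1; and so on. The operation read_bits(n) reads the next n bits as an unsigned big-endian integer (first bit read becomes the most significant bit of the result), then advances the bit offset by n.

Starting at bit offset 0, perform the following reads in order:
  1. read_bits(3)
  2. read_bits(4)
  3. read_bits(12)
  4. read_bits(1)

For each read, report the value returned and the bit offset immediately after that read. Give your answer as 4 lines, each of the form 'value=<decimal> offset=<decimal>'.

Answer: value=3 offset=3
value=14 offset=7
value=3780 offset=19
value=0 offset=20

Derivation:
Read 1: bits[0:3] width=3 -> value=3 (bin 011); offset now 3 = byte 0 bit 3; 21 bits remain
Read 2: bits[3:7] width=4 -> value=14 (bin 1110); offset now 7 = byte 0 bit 7; 17 bits remain
Read 3: bits[7:19] width=12 -> value=3780 (bin 111011000100); offset now 19 = byte 2 bit 3; 5 bits remain
Read 4: bits[19:20] width=1 -> value=0 (bin 0); offset now 20 = byte 2 bit 4; 4 bits remain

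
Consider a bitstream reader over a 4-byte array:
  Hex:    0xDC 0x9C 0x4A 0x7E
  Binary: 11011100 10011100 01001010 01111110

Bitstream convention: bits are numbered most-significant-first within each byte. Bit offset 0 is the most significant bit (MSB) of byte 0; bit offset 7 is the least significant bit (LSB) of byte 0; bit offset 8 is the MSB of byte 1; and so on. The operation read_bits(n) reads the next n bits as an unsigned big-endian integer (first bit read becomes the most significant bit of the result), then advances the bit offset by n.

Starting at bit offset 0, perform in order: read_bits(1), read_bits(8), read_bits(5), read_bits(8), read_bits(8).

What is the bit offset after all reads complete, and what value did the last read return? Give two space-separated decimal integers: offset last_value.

Read 1: bits[0:1] width=1 -> value=1 (bin 1); offset now 1 = byte 0 bit 1; 31 bits remain
Read 2: bits[1:9] width=8 -> value=185 (bin 10111001); offset now 9 = byte 1 bit 1; 23 bits remain
Read 3: bits[9:14] width=5 -> value=7 (bin 00111); offset now 14 = byte 1 bit 6; 18 bits remain
Read 4: bits[14:22] width=8 -> value=18 (bin 00010010); offset now 22 = byte 2 bit 6; 10 bits remain
Read 5: bits[22:30] width=8 -> value=159 (bin 10011111); offset now 30 = byte 3 bit 6; 2 bits remain

Answer: 30 159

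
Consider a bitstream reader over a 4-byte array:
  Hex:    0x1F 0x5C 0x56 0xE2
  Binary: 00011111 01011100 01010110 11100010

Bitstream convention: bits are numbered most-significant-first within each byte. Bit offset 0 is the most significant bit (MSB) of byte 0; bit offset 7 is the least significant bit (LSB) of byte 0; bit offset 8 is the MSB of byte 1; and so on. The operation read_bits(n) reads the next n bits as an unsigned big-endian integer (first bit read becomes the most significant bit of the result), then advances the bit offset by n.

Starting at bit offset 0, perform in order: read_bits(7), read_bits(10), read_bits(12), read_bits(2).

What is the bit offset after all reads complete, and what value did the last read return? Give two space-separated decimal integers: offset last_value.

Read 1: bits[0:7] width=7 -> value=15 (bin 0001111); offset now 7 = byte 0 bit 7; 25 bits remain
Read 2: bits[7:17] width=10 -> value=696 (bin 1010111000); offset now 17 = byte 2 bit 1; 15 bits remain
Read 3: bits[17:29] width=12 -> value=2780 (bin 101011011100); offset now 29 = byte 3 bit 5; 3 bits remain
Read 4: bits[29:31] width=2 -> value=1 (bin 01); offset now 31 = byte 3 bit 7; 1 bits remain

Answer: 31 1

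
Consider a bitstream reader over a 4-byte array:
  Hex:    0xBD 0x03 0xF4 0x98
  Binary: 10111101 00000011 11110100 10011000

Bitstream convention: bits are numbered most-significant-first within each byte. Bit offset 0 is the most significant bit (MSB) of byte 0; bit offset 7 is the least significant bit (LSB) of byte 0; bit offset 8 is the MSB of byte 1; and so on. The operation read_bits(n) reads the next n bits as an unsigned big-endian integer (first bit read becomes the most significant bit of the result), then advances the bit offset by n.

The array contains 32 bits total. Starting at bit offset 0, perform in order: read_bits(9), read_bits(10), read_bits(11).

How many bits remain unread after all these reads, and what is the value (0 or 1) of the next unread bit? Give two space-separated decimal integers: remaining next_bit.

Read 1: bits[0:9] width=9 -> value=378 (bin 101111010); offset now 9 = byte 1 bit 1; 23 bits remain
Read 2: bits[9:19] width=10 -> value=31 (bin 0000011111); offset now 19 = byte 2 bit 3; 13 bits remain
Read 3: bits[19:30] width=11 -> value=1318 (bin 10100100110); offset now 30 = byte 3 bit 6; 2 bits remain

Answer: 2 0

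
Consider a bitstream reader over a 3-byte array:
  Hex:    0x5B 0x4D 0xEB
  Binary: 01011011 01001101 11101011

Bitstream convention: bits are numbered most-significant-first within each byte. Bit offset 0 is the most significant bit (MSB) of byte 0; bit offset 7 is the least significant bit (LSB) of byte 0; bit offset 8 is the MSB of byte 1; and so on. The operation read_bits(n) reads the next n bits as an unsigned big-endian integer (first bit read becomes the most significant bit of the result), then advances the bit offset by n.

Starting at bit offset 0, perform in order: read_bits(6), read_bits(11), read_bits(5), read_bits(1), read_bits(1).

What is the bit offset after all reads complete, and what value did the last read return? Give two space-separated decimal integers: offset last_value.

Read 1: bits[0:6] width=6 -> value=22 (bin 010110); offset now 6 = byte 0 bit 6; 18 bits remain
Read 2: bits[6:17] width=11 -> value=1691 (bin 11010011011); offset now 17 = byte 2 bit 1; 7 bits remain
Read 3: bits[17:22] width=5 -> value=26 (bin 11010); offset now 22 = byte 2 bit 6; 2 bits remain
Read 4: bits[22:23] width=1 -> value=1 (bin 1); offset now 23 = byte 2 bit 7; 1 bits remain
Read 5: bits[23:24] width=1 -> value=1 (bin 1); offset now 24 = byte 3 bit 0; 0 bits remain

Answer: 24 1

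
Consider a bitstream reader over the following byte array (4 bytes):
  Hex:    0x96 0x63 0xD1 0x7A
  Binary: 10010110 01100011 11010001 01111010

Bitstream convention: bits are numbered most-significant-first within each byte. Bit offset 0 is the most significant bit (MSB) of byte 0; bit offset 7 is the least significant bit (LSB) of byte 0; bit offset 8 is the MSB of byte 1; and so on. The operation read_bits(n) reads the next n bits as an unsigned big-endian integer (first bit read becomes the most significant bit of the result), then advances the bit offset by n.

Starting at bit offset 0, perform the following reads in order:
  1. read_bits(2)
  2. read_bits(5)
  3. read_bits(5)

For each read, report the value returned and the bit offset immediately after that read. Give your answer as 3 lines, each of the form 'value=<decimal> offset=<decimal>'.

Read 1: bits[0:2] width=2 -> value=2 (bin 10); offset now 2 = byte 0 bit 2; 30 bits remain
Read 2: bits[2:7] width=5 -> value=11 (bin 01011); offset now 7 = byte 0 bit 7; 25 bits remain
Read 3: bits[7:12] width=5 -> value=6 (bin 00110); offset now 12 = byte 1 bit 4; 20 bits remain

Answer: value=2 offset=2
value=11 offset=7
value=6 offset=12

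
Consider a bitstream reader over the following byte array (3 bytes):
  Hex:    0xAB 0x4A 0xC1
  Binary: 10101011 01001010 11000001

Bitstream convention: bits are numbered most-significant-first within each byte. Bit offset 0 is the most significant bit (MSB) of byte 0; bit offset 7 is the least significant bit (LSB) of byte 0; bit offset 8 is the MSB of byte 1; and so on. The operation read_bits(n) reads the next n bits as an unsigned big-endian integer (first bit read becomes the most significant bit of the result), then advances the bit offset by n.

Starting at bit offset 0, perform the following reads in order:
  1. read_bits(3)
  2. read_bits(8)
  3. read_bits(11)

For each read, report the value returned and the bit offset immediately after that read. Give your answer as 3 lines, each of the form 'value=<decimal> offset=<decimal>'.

Answer: value=5 offset=3
value=90 offset=11
value=688 offset=22

Derivation:
Read 1: bits[0:3] width=3 -> value=5 (bin 101); offset now 3 = byte 0 bit 3; 21 bits remain
Read 2: bits[3:11] width=8 -> value=90 (bin 01011010); offset now 11 = byte 1 bit 3; 13 bits remain
Read 3: bits[11:22] width=11 -> value=688 (bin 01010110000); offset now 22 = byte 2 bit 6; 2 bits remain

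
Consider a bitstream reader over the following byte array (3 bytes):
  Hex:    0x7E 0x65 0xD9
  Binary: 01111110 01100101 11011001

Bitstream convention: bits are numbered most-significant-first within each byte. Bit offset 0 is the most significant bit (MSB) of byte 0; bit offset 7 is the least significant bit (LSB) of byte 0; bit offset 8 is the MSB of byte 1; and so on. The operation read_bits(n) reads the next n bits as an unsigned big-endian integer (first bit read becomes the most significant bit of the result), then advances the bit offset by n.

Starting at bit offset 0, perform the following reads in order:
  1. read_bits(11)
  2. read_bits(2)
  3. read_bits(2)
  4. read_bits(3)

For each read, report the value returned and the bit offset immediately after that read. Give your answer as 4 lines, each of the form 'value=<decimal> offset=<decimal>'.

Read 1: bits[0:11] width=11 -> value=1011 (bin 01111110011); offset now 11 = byte 1 bit 3; 13 bits remain
Read 2: bits[11:13] width=2 -> value=0 (bin 00); offset now 13 = byte 1 bit 5; 11 bits remain
Read 3: bits[13:15] width=2 -> value=2 (bin 10); offset now 15 = byte 1 bit 7; 9 bits remain
Read 4: bits[15:18] width=3 -> value=7 (bin 111); offset now 18 = byte 2 bit 2; 6 bits remain

Answer: value=1011 offset=11
value=0 offset=13
value=2 offset=15
value=7 offset=18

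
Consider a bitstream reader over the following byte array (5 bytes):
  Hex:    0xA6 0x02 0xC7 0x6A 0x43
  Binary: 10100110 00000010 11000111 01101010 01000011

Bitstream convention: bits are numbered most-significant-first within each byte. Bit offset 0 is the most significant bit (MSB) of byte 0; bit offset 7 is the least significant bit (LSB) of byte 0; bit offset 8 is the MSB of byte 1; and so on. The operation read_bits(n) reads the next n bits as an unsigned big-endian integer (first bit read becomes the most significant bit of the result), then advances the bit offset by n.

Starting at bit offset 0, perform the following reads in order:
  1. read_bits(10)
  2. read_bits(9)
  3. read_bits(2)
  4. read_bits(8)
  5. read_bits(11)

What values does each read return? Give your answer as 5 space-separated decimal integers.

Read 1: bits[0:10] width=10 -> value=664 (bin 1010011000); offset now 10 = byte 1 bit 2; 30 bits remain
Read 2: bits[10:19] width=9 -> value=22 (bin 000010110); offset now 19 = byte 2 bit 3; 21 bits remain
Read 3: bits[19:21] width=2 -> value=0 (bin 00); offset now 21 = byte 2 bit 5; 19 bits remain
Read 4: bits[21:29] width=8 -> value=237 (bin 11101101); offset now 29 = byte 3 bit 5; 11 bits remain
Read 5: bits[29:40] width=11 -> value=579 (bin 01001000011); offset now 40 = byte 5 bit 0; 0 bits remain

Answer: 664 22 0 237 579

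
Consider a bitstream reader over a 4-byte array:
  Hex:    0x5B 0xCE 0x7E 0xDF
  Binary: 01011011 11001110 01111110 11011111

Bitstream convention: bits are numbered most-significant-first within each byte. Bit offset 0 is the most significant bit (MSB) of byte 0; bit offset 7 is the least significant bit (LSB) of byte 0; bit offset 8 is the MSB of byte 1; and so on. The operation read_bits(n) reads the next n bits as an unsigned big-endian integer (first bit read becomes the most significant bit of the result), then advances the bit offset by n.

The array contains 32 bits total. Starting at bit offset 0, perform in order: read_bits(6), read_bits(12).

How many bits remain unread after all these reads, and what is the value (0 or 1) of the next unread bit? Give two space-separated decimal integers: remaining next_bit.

Answer: 14 1

Derivation:
Read 1: bits[0:6] width=6 -> value=22 (bin 010110); offset now 6 = byte 0 bit 6; 26 bits remain
Read 2: bits[6:18] width=12 -> value=3897 (bin 111100111001); offset now 18 = byte 2 bit 2; 14 bits remain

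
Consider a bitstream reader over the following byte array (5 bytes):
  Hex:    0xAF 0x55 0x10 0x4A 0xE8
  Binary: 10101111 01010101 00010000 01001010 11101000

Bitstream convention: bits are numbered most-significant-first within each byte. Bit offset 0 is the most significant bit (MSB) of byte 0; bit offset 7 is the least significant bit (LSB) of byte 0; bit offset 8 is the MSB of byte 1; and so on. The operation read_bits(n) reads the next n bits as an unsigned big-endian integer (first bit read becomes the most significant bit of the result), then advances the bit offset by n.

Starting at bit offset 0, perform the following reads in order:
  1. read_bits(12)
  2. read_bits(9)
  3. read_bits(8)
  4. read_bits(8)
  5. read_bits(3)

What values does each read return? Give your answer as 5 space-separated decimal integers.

Answer: 2805 162 9 93 0

Derivation:
Read 1: bits[0:12] width=12 -> value=2805 (bin 101011110101); offset now 12 = byte 1 bit 4; 28 bits remain
Read 2: bits[12:21] width=9 -> value=162 (bin 010100010); offset now 21 = byte 2 bit 5; 19 bits remain
Read 3: bits[21:29] width=8 -> value=9 (bin 00001001); offset now 29 = byte 3 bit 5; 11 bits remain
Read 4: bits[29:37] width=8 -> value=93 (bin 01011101); offset now 37 = byte 4 bit 5; 3 bits remain
Read 5: bits[37:40] width=3 -> value=0 (bin 000); offset now 40 = byte 5 bit 0; 0 bits remain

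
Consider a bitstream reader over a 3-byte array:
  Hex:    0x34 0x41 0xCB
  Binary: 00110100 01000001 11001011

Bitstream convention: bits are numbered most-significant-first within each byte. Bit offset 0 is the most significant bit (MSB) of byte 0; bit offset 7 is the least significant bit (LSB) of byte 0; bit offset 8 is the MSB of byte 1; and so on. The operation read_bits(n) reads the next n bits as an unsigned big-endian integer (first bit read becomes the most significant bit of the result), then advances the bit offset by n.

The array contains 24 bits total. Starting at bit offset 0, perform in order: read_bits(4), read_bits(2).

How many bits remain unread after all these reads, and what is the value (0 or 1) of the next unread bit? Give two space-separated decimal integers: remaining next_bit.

Read 1: bits[0:4] width=4 -> value=3 (bin 0011); offset now 4 = byte 0 bit 4; 20 bits remain
Read 2: bits[4:6] width=2 -> value=1 (bin 01); offset now 6 = byte 0 bit 6; 18 bits remain

Answer: 18 0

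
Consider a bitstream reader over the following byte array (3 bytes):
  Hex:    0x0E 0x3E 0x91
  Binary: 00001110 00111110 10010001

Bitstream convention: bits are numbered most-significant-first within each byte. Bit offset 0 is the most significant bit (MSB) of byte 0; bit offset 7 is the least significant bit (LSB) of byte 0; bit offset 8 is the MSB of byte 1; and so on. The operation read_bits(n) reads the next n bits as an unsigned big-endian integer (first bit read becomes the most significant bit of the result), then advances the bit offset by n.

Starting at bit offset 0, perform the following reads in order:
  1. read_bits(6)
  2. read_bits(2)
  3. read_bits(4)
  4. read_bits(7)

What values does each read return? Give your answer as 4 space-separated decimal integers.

Read 1: bits[0:6] width=6 -> value=3 (bin 000011); offset now 6 = byte 0 bit 6; 18 bits remain
Read 2: bits[6:8] width=2 -> value=2 (bin 10); offset now 8 = byte 1 bit 0; 16 bits remain
Read 3: bits[8:12] width=4 -> value=3 (bin 0011); offset now 12 = byte 1 bit 4; 12 bits remain
Read 4: bits[12:19] width=7 -> value=116 (bin 1110100); offset now 19 = byte 2 bit 3; 5 bits remain

Answer: 3 2 3 116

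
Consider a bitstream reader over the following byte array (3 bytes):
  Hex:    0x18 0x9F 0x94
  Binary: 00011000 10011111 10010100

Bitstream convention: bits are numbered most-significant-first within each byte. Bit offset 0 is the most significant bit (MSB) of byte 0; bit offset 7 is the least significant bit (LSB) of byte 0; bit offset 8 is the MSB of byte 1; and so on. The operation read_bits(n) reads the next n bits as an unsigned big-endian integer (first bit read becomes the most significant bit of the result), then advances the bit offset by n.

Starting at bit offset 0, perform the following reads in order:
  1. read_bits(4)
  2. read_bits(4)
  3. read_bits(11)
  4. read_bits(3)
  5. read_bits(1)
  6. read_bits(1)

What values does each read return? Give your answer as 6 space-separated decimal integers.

Answer: 1 8 1276 5 0 0

Derivation:
Read 1: bits[0:4] width=4 -> value=1 (bin 0001); offset now 4 = byte 0 bit 4; 20 bits remain
Read 2: bits[4:8] width=4 -> value=8 (bin 1000); offset now 8 = byte 1 bit 0; 16 bits remain
Read 3: bits[8:19] width=11 -> value=1276 (bin 10011111100); offset now 19 = byte 2 bit 3; 5 bits remain
Read 4: bits[19:22] width=3 -> value=5 (bin 101); offset now 22 = byte 2 bit 6; 2 bits remain
Read 5: bits[22:23] width=1 -> value=0 (bin 0); offset now 23 = byte 2 bit 7; 1 bits remain
Read 6: bits[23:24] width=1 -> value=0 (bin 0); offset now 24 = byte 3 bit 0; 0 bits remain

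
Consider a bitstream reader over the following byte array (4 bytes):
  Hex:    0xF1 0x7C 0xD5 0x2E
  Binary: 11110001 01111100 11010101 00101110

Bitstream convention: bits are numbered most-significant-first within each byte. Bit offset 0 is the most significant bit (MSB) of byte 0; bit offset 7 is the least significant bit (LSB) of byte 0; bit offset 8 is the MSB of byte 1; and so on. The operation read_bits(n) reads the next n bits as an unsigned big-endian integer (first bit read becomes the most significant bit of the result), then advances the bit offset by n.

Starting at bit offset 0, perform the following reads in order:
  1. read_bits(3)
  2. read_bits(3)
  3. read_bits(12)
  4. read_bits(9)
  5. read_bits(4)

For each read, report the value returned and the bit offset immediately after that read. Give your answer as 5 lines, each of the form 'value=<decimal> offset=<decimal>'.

Answer: value=7 offset=3
value=4 offset=6
value=1523 offset=18
value=169 offset=27
value=7 offset=31

Derivation:
Read 1: bits[0:3] width=3 -> value=7 (bin 111); offset now 3 = byte 0 bit 3; 29 bits remain
Read 2: bits[3:6] width=3 -> value=4 (bin 100); offset now 6 = byte 0 bit 6; 26 bits remain
Read 3: bits[6:18] width=12 -> value=1523 (bin 010111110011); offset now 18 = byte 2 bit 2; 14 bits remain
Read 4: bits[18:27] width=9 -> value=169 (bin 010101001); offset now 27 = byte 3 bit 3; 5 bits remain
Read 5: bits[27:31] width=4 -> value=7 (bin 0111); offset now 31 = byte 3 bit 7; 1 bits remain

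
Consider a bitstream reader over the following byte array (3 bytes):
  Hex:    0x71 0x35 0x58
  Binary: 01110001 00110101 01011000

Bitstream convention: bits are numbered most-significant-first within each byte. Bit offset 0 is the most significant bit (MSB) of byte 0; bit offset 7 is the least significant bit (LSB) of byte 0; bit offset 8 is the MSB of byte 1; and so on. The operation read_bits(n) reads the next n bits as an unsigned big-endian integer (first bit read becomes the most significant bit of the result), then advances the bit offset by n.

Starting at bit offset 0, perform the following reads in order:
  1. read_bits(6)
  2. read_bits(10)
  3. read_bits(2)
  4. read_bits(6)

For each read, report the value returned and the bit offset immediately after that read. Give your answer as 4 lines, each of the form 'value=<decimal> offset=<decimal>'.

Answer: value=28 offset=6
value=309 offset=16
value=1 offset=18
value=24 offset=24

Derivation:
Read 1: bits[0:6] width=6 -> value=28 (bin 011100); offset now 6 = byte 0 bit 6; 18 bits remain
Read 2: bits[6:16] width=10 -> value=309 (bin 0100110101); offset now 16 = byte 2 bit 0; 8 bits remain
Read 3: bits[16:18] width=2 -> value=1 (bin 01); offset now 18 = byte 2 bit 2; 6 bits remain
Read 4: bits[18:24] width=6 -> value=24 (bin 011000); offset now 24 = byte 3 bit 0; 0 bits remain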